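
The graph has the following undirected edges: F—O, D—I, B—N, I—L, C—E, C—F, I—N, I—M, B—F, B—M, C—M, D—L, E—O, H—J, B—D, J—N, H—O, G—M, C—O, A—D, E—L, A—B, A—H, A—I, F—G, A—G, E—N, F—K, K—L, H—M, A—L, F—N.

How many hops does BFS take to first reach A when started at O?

Level 0: O
Level 1: C, E, F, H
Level 2: A, B, G, J, K, L, M, N
Level 3: D, I
A first appears at level 2.

2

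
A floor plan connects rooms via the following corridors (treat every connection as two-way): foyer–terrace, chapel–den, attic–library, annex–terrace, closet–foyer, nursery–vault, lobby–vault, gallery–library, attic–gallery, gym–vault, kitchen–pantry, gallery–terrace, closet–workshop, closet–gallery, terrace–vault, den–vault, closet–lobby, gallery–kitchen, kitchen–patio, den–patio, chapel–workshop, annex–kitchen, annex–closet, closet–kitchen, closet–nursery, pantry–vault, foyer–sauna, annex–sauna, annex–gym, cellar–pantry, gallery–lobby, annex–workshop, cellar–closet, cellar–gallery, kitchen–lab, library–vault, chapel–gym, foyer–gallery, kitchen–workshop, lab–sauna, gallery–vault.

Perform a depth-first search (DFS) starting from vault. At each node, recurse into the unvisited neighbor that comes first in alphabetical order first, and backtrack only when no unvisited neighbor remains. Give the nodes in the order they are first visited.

Visit vault
vault → den
den → chapel
chapel → gym
gym → annex
annex → closet
closet → cellar
cellar → gallery
gallery → attic
attic → library
gallery → foyer
foyer → sauna
sauna → lab
lab → kitchen
kitchen → pantry
kitchen → patio
kitchen → workshop
foyer → terrace
gallery → lobby
closet → nursery

vault, den, chapel, gym, annex, closet, cellar, gallery, attic, library, foyer, sauna, lab, kitchen, pantry, patio, workshop, terrace, lobby, nursery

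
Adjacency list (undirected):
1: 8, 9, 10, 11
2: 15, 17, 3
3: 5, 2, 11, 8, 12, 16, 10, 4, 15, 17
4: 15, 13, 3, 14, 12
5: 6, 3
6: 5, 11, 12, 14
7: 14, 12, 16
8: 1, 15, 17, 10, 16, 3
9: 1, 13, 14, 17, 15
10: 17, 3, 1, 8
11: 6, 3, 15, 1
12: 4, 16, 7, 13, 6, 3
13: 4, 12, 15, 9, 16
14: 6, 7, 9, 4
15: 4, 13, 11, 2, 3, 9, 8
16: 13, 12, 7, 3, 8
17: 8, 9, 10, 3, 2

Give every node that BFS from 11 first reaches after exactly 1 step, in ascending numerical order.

Level 0: 11
Level 1: 1, 3, 6, 15
Level 2: 2, 4, 5, 8, 9, 10, 12, 13, 14, 16, 17
Level 3: 7

1, 3, 6, 15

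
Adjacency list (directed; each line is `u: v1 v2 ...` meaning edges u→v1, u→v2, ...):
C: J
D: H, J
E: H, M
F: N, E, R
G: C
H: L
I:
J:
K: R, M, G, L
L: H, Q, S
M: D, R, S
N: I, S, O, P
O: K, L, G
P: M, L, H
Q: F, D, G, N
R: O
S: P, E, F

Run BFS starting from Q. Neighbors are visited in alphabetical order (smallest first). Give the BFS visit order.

Q, D, F, G, N, H, J, E, R, C, I, O, P, S, L, M, K

Visit Q; enqueue D, F, G, N → queue [D, F, G, N]
Visit D; enqueue H, J → queue [F, G, N, H, J]
Visit F; enqueue E, R → queue [G, N, H, J, E, R]
Visit G; enqueue C → queue [N, H, J, E, R, C]
Visit N; enqueue I, O, P, S → queue [H, J, E, R, C, I, O, P, S]
Visit H; enqueue L → queue [J, E, R, C, I, O, P, S, L]
Visit J → queue [E, R, C, I, O, P, S, L]
Visit E; enqueue M → queue [R, C, I, O, P, S, L, M]
Visit R → queue [C, I, O, P, S, L, M]
Visit C → queue [I, O, P, S, L, M]
Visit I → queue [O, P, S, L, M]
Visit O; enqueue K → queue [P, S, L, M, K]
Visit P → queue [S, L, M, K]
Visit S → queue [L, M, K]
Visit L → queue [M, K]
Visit M → queue [K]
Visit K → queue []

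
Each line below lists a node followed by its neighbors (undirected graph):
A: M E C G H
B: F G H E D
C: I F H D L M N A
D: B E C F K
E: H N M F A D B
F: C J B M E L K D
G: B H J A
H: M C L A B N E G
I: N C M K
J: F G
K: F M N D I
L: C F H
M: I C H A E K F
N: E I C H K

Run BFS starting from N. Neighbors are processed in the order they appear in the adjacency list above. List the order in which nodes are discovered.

N, E, I, C, H, K, M, F, A, D, B, L, G, J

Visit N; enqueue E, I, C, H, K → queue [E, I, C, H, K]
Visit E; enqueue M, F, A, D, B → queue [I, C, H, K, M, F, A, D, B]
Visit I → queue [C, H, K, M, F, A, D, B]
Visit C; enqueue L → queue [H, K, M, F, A, D, B, L]
Visit H; enqueue G → queue [K, M, F, A, D, B, L, G]
Visit K → queue [M, F, A, D, B, L, G]
Visit M → queue [F, A, D, B, L, G]
Visit F; enqueue J → queue [A, D, B, L, G, J]
Visit A → queue [D, B, L, G, J]
Visit D → queue [B, L, G, J]
Visit B → queue [L, G, J]
Visit L → queue [G, J]
Visit G → queue [J]
Visit J → queue []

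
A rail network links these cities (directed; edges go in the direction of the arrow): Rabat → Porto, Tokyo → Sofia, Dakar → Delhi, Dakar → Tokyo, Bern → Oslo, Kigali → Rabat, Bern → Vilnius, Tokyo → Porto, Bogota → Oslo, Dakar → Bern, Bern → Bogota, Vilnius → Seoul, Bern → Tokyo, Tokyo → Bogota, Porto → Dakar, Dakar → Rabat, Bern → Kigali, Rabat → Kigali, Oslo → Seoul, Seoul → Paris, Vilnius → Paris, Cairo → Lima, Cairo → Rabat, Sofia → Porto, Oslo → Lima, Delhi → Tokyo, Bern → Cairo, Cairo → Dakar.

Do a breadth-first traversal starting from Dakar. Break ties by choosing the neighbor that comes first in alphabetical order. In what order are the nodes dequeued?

Visit Dakar; enqueue Bern, Delhi, Rabat, Tokyo → queue [Bern, Delhi, Rabat, Tokyo]
Visit Bern; enqueue Bogota, Cairo, Kigali, Oslo, Vilnius → queue [Delhi, Rabat, Tokyo, Bogota, Cairo, Kigali, Oslo, Vilnius]
Visit Delhi → queue [Rabat, Tokyo, Bogota, Cairo, Kigali, Oslo, Vilnius]
Visit Rabat; enqueue Porto → queue [Tokyo, Bogota, Cairo, Kigali, Oslo, Vilnius, Porto]
Visit Tokyo; enqueue Sofia → queue [Bogota, Cairo, Kigali, Oslo, Vilnius, Porto, Sofia]
Visit Bogota → queue [Cairo, Kigali, Oslo, Vilnius, Porto, Sofia]
Visit Cairo; enqueue Lima → queue [Kigali, Oslo, Vilnius, Porto, Sofia, Lima]
Visit Kigali → queue [Oslo, Vilnius, Porto, Sofia, Lima]
Visit Oslo; enqueue Seoul → queue [Vilnius, Porto, Sofia, Lima, Seoul]
Visit Vilnius; enqueue Paris → queue [Porto, Sofia, Lima, Seoul, Paris]
Visit Porto → queue [Sofia, Lima, Seoul, Paris]
Visit Sofia → queue [Lima, Seoul, Paris]
Visit Lima → queue [Seoul, Paris]
Visit Seoul → queue [Paris]
Visit Paris → queue []

Dakar → Bern → Delhi → Rabat → Tokyo → Bogota → Cairo → Kigali → Oslo → Vilnius → Porto → Sofia → Lima → Seoul → Paris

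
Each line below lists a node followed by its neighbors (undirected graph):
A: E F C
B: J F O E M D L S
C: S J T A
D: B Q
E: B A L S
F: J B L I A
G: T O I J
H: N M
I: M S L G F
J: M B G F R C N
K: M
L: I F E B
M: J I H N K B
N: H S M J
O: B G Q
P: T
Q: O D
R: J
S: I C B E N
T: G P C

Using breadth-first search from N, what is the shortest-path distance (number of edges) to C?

2

Level 0: N
Level 1: H, J, M, S
Level 2: B, C, E, F, G, I, K, R
Level 3: A, D, L, O, T
Level 4: P, Q
C first appears at level 2.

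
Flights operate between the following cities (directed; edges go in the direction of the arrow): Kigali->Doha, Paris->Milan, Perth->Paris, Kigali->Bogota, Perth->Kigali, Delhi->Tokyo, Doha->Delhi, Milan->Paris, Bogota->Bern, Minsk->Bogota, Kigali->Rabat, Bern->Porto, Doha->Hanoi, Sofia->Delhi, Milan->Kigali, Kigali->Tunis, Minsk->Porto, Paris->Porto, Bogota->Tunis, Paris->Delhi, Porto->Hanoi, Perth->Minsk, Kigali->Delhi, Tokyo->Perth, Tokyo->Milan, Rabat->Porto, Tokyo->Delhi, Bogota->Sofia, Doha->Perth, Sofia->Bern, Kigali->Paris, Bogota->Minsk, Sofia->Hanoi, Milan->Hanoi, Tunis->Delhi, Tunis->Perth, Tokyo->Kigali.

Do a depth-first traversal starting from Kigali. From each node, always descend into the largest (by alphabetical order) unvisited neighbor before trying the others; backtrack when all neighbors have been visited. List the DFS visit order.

Visit Kigali
Kigali → Tunis
Tunis → Perth
Perth → Paris
Paris → Porto
Porto → Hanoi
Paris → Milan
Paris → Delhi
Delhi → Tokyo
Perth → Minsk
Minsk → Bogota
Bogota → Sofia
Sofia → Bern
Kigali → Rabat
Kigali → Doha

Kigali, Tunis, Perth, Paris, Porto, Hanoi, Milan, Delhi, Tokyo, Minsk, Bogota, Sofia, Bern, Rabat, Doha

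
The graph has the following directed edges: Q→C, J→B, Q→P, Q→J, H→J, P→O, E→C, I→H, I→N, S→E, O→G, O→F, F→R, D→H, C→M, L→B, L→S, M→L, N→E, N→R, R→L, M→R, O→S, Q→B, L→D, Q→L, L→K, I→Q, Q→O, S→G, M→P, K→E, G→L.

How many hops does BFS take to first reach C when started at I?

Level 0: I
Level 1: H, N, Q
Level 2: B, C, E, J, L, O, P, R
Level 3: D, F, G, K, M, S
C first appears at level 2.

2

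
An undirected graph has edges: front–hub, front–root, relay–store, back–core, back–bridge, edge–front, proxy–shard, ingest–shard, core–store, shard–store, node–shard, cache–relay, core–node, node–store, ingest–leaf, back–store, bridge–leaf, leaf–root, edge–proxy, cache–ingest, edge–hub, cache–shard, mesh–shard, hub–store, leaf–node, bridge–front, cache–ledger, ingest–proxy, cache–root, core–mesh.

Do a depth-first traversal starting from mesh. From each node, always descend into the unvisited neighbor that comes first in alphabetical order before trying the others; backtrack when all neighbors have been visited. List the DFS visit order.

Visit mesh
mesh → core
core → back
back → bridge
bridge → front
front → edge
edge → hub
hub → store
store → node
node → leaf
leaf → ingest
ingest → cache
cache → ledger
cache → relay
cache → root
cache → shard
shard → proxy

mesh, core, back, bridge, front, edge, hub, store, node, leaf, ingest, cache, ledger, relay, root, shard, proxy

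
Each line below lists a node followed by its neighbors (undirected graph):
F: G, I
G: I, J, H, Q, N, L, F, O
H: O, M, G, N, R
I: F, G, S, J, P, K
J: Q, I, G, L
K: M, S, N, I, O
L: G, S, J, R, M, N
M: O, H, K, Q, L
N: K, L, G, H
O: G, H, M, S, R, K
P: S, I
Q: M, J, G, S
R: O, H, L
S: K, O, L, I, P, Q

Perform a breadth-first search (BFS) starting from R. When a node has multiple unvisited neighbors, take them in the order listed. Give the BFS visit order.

R -> O -> H -> L -> G -> M -> S -> K -> N -> J -> I -> Q -> F -> P

Visit R; enqueue O, H, L → queue [O, H, L]
Visit O; enqueue G, M, S, K → queue [H, L, G, M, S, K]
Visit H; enqueue N → queue [L, G, M, S, K, N]
Visit L; enqueue J → queue [G, M, S, K, N, J]
Visit G; enqueue I, Q, F → queue [M, S, K, N, J, I, Q, F]
Visit M → queue [S, K, N, J, I, Q, F]
Visit S; enqueue P → queue [K, N, J, I, Q, F, P]
Visit K → queue [N, J, I, Q, F, P]
Visit N → queue [J, I, Q, F, P]
Visit J → queue [I, Q, F, P]
Visit I → queue [Q, F, P]
Visit Q → queue [F, P]
Visit F → queue [P]
Visit P → queue []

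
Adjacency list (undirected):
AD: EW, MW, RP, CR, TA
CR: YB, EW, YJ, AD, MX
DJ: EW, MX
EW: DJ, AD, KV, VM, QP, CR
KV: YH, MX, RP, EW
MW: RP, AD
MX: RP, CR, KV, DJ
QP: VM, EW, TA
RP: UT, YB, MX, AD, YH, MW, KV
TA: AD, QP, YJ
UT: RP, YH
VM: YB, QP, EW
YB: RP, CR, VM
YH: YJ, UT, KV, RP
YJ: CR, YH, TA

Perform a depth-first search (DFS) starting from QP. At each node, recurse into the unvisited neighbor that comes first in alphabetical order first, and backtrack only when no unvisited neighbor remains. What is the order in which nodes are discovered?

Visit QP
QP → EW
EW → AD
AD → CR
CR → MX
MX → DJ
MX → KV
KV → RP
RP → MW
RP → UT
UT → YH
YH → YJ
YJ → TA
RP → YB
YB → VM

QP EW AD CR MX DJ KV RP MW UT YH YJ TA YB VM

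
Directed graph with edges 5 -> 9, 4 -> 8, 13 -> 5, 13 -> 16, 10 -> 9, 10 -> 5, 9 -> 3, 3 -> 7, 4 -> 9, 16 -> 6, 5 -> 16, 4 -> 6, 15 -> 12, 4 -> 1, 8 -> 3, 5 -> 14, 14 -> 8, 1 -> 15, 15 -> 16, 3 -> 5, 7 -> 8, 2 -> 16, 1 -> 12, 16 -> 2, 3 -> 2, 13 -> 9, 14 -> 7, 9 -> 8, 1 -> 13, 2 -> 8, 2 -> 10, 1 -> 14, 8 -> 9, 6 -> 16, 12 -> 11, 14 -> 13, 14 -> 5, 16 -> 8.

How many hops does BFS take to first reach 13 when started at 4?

2

Level 0: 4
Level 1: 1, 6, 8, 9
Level 2: 3, 12, 13, 14, 15, 16
Level 3: 2, 5, 7, 11
Level 4: 10
13 first appears at level 2.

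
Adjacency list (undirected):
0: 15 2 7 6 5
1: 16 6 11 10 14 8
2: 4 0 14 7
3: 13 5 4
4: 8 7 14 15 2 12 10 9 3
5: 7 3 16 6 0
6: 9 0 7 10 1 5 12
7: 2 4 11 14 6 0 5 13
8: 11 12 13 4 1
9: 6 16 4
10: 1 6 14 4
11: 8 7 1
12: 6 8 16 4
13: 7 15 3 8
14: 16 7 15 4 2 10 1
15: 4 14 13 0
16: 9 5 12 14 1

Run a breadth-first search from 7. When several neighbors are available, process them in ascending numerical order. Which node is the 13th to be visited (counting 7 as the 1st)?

9

Visit 7; enqueue 0, 2, 4, 5, 6, 11, 13, 14 → queue [0, 2, 4, 5, 6, 11, 13, 14]
Visit 0; enqueue 15 → queue [2, 4, 5, 6, 11, 13, 14, 15]
Visit 2 → queue [4, 5, 6, 11, 13, 14, 15]
Visit 4; enqueue 3, 8, 9, 10, 12 → queue [5, 6, 11, 13, 14, 15, 3, 8, 9, 10, 12]
Visit 5; enqueue 16 → queue [6, 11, 13, 14, 15, 3, 8, 9, 10, 12, 16]
Visit 6; enqueue 1 → queue [11, 13, 14, 15, 3, 8, 9, 10, 12, 16, 1]
Visit 11 → queue [13, 14, 15, 3, 8, 9, 10, 12, 16, 1]
Visit 13 → queue [14, 15, 3, 8, 9, 10, 12, 16, 1]
Visit 14 → queue [15, 3, 8, 9, 10, 12, 16, 1]
Visit 15 → queue [3, 8, 9, 10, 12, 16, 1]
Visit 3 → queue [8, 9, 10, 12, 16, 1]
Visit 8 → queue [9, 10, 12, 16, 1]
Visit 9 → queue [10, 12, 16, 1]
Visit 10 → queue [12, 16, 1]
Visit 12 → queue [16, 1]
Visit 16 → queue [1]
Visit 1 → queue []

Visit order: 7, 0, 2, 4, 5, 6, 11, 13, 14, 15, 3, 8, 9, 10, 12, 16, 1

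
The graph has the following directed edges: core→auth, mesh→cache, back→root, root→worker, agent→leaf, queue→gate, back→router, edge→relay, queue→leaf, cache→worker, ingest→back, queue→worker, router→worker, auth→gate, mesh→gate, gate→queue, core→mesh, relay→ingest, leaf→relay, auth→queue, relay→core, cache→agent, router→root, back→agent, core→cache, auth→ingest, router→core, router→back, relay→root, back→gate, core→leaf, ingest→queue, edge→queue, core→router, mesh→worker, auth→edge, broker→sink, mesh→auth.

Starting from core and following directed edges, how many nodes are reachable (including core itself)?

BFS from core visits: core, auth, cache, leaf, mesh, router, edge, gate, ingest, queue, agent, worker, relay, back, root
Reachable nodes: 15 of 17 total.

15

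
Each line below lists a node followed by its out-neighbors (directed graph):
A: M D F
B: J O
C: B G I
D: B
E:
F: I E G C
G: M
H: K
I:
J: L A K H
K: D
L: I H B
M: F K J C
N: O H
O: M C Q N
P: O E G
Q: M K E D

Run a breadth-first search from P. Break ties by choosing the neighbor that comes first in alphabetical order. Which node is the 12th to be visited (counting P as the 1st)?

B

Visit P; enqueue E, G, O → queue [E, G, O]
Visit E → queue [G, O]
Visit G; enqueue M → queue [O, M]
Visit O; enqueue C, N, Q → queue [M, C, N, Q]
Visit M; enqueue F, J, K → queue [C, N, Q, F, J, K]
Visit C; enqueue B, I → queue [N, Q, F, J, K, B, I]
Visit N; enqueue H → queue [Q, F, J, K, B, I, H]
Visit Q; enqueue D → queue [F, J, K, B, I, H, D]
Visit F → queue [J, K, B, I, H, D]
Visit J; enqueue A, L → queue [K, B, I, H, D, A, L]
Visit K → queue [B, I, H, D, A, L]
Visit B → queue [I, H, D, A, L]
Visit I → queue [H, D, A, L]
Visit H → queue [D, A, L]
Visit D → queue [A, L]
Visit A → queue [L]
Visit L → queue []

Visit order: P, E, G, O, M, C, N, Q, F, J, K, B, I, H, D, A, L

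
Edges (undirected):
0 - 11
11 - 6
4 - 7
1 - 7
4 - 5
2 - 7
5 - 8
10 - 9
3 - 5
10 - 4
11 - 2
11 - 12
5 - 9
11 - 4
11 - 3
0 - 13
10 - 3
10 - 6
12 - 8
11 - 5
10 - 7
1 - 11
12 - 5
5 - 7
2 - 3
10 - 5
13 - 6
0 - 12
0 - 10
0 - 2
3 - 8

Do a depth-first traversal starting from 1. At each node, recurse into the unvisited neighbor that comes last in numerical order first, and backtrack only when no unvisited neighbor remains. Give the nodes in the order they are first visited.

1 11 12 8 5 10 9 7 4 2 3 0 13 6

Visit 1
1 → 11
11 → 12
12 → 8
8 → 5
5 → 10
10 → 9
10 → 7
7 → 4
7 → 2
2 → 3
2 → 0
0 → 13
13 → 6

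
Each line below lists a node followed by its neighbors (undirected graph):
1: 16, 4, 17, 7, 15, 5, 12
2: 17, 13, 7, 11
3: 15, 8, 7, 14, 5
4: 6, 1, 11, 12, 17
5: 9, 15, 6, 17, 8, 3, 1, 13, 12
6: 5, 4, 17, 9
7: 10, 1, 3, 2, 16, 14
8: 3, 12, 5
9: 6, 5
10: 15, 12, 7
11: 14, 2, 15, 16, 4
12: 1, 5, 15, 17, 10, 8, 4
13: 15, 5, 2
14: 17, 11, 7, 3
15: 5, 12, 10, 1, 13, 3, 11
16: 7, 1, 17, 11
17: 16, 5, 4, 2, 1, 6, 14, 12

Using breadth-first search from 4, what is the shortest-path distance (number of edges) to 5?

2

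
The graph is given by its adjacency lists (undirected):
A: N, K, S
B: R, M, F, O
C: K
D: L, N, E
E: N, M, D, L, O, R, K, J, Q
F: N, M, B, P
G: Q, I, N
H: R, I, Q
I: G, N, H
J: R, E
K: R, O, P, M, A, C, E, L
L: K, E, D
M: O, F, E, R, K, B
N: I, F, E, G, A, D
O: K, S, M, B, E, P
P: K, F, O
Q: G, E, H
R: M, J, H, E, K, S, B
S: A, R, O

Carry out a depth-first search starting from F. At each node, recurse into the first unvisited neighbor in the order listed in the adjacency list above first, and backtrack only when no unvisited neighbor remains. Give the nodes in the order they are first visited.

Visit F
F → N
N → I
I → G
G → Q
Q → E
E → M
M → O
O → K
K → R
R → J
R → H
R → S
S → A
R → B
K → P
K → C
K → L
L → D

F → N → I → G → Q → E → M → O → K → R → J → H → S → A → B → P → C → L → D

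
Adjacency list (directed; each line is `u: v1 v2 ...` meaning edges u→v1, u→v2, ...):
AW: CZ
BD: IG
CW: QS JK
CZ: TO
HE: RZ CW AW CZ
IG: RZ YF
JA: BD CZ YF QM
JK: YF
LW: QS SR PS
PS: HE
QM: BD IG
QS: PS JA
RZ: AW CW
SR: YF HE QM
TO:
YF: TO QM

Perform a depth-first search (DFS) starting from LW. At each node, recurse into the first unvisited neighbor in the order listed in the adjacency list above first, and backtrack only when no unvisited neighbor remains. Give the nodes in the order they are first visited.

LW → QS → PS → HE → RZ → AW → CZ → TO → CW → JK → YF → QM → BD → IG → JA → SR

Visit LW
LW → QS
QS → PS
PS → HE
HE → RZ
RZ → AW
AW → CZ
CZ → TO
RZ → CW
CW → JK
JK → YF
YF → QM
QM → BD
BD → IG
QS → JA
LW → SR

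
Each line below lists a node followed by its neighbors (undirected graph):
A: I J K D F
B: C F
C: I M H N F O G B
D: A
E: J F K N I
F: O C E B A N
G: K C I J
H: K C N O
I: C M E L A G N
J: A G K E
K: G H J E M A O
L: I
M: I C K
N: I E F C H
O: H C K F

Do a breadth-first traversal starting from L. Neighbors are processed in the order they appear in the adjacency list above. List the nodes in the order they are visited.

L I C M E A G N H F O B K J D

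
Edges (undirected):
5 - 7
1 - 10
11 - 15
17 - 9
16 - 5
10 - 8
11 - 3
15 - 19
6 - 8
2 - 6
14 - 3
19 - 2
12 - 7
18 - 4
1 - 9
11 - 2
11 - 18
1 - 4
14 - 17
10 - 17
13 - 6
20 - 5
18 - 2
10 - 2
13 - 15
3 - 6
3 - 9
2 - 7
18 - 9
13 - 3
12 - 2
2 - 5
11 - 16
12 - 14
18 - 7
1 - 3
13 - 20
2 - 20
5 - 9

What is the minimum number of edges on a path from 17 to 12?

Level 0: 17
Level 1: 9, 10, 14
Level 2: 1, 2, 3, 5, 8, 12, 18
Level 3: 4, 6, 7, 11, 13, 16, 19, 20
Level 4: 15
12 first appears at level 2.

2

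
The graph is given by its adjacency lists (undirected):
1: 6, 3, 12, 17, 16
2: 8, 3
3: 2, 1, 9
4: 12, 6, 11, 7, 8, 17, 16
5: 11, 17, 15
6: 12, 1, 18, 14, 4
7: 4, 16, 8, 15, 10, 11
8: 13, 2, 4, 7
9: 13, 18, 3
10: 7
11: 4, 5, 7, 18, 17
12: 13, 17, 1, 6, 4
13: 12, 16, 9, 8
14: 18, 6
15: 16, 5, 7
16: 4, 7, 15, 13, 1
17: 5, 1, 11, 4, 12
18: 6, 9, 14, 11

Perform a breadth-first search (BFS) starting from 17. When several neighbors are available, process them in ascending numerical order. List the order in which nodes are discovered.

17 → 1 → 4 → 5 → 11 → 12 → 3 → 6 → 16 → 7 → 8 → 15 → 18 → 13 → 2 → 9 → 14 → 10

Visit 17; enqueue 1, 4, 5, 11, 12 → queue [1, 4, 5, 11, 12]
Visit 1; enqueue 3, 6, 16 → queue [4, 5, 11, 12, 3, 6, 16]
Visit 4; enqueue 7, 8 → queue [5, 11, 12, 3, 6, 16, 7, 8]
Visit 5; enqueue 15 → queue [11, 12, 3, 6, 16, 7, 8, 15]
Visit 11; enqueue 18 → queue [12, 3, 6, 16, 7, 8, 15, 18]
Visit 12; enqueue 13 → queue [3, 6, 16, 7, 8, 15, 18, 13]
Visit 3; enqueue 2, 9 → queue [6, 16, 7, 8, 15, 18, 13, 2, 9]
Visit 6; enqueue 14 → queue [16, 7, 8, 15, 18, 13, 2, 9, 14]
Visit 16 → queue [7, 8, 15, 18, 13, 2, 9, 14]
Visit 7; enqueue 10 → queue [8, 15, 18, 13, 2, 9, 14, 10]
Visit 8 → queue [15, 18, 13, 2, 9, 14, 10]
Visit 15 → queue [18, 13, 2, 9, 14, 10]
Visit 18 → queue [13, 2, 9, 14, 10]
Visit 13 → queue [2, 9, 14, 10]
Visit 2 → queue [9, 14, 10]
Visit 9 → queue [14, 10]
Visit 14 → queue [10]
Visit 10 → queue []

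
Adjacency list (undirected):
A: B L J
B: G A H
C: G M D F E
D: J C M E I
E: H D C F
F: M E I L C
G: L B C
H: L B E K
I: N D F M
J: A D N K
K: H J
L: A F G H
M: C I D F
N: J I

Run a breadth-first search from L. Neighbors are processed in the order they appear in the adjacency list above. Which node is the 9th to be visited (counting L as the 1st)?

E

Visit L; enqueue A, F, G, H → queue [A, F, G, H]
Visit A; enqueue B, J → queue [F, G, H, B, J]
Visit F; enqueue M, E, I, C → queue [G, H, B, J, M, E, I, C]
Visit G → queue [H, B, J, M, E, I, C]
Visit H; enqueue K → queue [B, J, M, E, I, C, K]
Visit B → queue [J, M, E, I, C, K]
Visit J; enqueue D, N → queue [M, E, I, C, K, D, N]
Visit M → queue [E, I, C, K, D, N]
Visit E → queue [I, C, K, D, N]
Visit I → queue [C, K, D, N]
Visit C → queue [K, D, N]
Visit K → queue [D, N]
Visit D → queue [N]
Visit N → queue []

Visit order: L, A, F, G, H, B, J, M, E, I, C, K, D, N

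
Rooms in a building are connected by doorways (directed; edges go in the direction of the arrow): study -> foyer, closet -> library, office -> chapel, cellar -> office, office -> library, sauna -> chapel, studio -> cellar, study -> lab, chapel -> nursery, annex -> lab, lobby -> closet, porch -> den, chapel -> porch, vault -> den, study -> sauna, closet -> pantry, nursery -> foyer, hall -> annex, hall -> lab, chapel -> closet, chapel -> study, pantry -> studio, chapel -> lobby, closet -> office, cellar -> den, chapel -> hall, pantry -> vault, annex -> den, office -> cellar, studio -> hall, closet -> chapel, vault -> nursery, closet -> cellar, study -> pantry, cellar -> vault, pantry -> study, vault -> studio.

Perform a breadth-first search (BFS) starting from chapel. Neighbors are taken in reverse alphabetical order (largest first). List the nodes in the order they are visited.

Visit chapel; enqueue study, porch, nursery, lobby, hall, closet → queue [study, porch, nursery, lobby, hall, closet]
Visit study; enqueue sauna, pantry, lab, foyer → queue [porch, nursery, lobby, hall, closet, sauna, pantry, lab, foyer]
Visit porch; enqueue den → queue [nursery, lobby, hall, closet, sauna, pantry, lab, foyer, den]
Visit nursery → queue [lobby, hall, closet, sauna, pantry, lab, foyer, den]
Visit lobby → queue [hall, closet, sauna, pantry, lab, foyer, den]
Visit hall; enqueue annex → queue [closet, sauna, pantry, lab, foyer, den, annex]
Visit closet; enqueue office, library, cellar → queue [sauna, pantry, lab, foyer, den, annex, office, library, cellar]
Visit sauna → queue [pantry, lab, foyer, den, annex, office, library, cellar]
Visit pantry; enqueue vault, studio → queue [lab, foyer, den, annex, office, library, cellar, vault, studio]
Visit lab → queue [foyer, den, annex, office, library, cellar, vault, studio]
Visit foyer → queue [den, annex, office, library, cellar, vault, studio]
Visit den → queue [annex, office, library, cellar, vault, studio]
Visit annex → queue [office, library, cellar, vault, studio]
Visit office → queue [library, cellar, vault, studio]
Visit library → queue [cellar, vault, studio]
Visit cellar → queue [vault, studio]
Visit vault → queue [studio]
Visit studio → queue []

chapel, study, porch, nursery, lobby, hall, closet, sauna, pantry, lab, foyer, den, annex, office, library, cellar, vault, studio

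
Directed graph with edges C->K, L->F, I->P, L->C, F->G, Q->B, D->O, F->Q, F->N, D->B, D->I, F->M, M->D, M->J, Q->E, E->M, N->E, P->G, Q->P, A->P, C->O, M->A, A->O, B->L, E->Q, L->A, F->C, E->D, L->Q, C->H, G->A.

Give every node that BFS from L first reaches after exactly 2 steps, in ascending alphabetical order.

Level 0: L
Level 1: A, C, F, Q
Level 2: B, E, G, H, K, M, N, O, P
Level 3: D, J
Level 4: I

B, E, G, H, K, M, N, O, P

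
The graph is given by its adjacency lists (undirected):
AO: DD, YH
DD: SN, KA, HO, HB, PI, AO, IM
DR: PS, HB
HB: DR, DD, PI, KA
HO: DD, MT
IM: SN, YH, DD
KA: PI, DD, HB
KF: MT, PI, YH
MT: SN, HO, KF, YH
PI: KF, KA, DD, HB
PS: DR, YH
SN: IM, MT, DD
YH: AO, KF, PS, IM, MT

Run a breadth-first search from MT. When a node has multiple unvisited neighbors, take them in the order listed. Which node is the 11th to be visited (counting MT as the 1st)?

KA

Visit MT; enqueue SN, HO, KF, YH → queue [SN, HO, KF, YH]
Visit SN; enqueue IM, DD → queue [HO, KF, YH, IM, DD]
Visit HO → queue [KF, YH, IM, DD]
Visit KF; enqueue PI → queue [YH, IM, DD, PI]
Visit YH; enqueue AO, PS → queue [IM, DD, PI, AO, PS]
Visit IM → queue [DD, PI, AO, PS]
Visit DD; enqueue KA, HB → queue [PI, AO, PS, KA, HB]
Visit PI → queue [AO, PS, KA, HB]
Visit AO → queue [PS, KA, HB]
Visit PS; enqueue DR → queue [KA, HB, DR]
Visit KA → queue [HB, DR]
Visit HB → queue [DR]
Visit DR → queue []

Visit order: MT, SN, HO, KF, YH, IM, DD, PI, AO, PS, KA, HB, DR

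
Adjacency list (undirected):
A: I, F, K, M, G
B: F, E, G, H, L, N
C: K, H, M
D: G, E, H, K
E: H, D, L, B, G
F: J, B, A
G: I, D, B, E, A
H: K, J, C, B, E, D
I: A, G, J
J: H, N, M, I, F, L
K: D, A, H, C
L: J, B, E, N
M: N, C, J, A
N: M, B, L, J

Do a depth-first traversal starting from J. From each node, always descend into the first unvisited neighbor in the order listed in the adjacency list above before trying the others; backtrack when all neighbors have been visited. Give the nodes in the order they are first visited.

Visit J
J → H
H → K
K → D
D → G
G → I
I → A
A → F
F → B
B → E
E → L
L → N
N → M
M → C

J, H, K, D, G, I, A, F, B, E, L, N, M, C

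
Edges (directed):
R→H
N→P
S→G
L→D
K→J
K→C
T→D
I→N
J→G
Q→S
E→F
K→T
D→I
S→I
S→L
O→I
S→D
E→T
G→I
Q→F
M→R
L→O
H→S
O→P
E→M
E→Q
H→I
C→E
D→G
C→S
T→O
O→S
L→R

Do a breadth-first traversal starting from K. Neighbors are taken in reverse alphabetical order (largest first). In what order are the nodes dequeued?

Visit K; enqueue T, J, C → queue [T, J, C]
Visit T; enqueue O, D → queue [J, C, O, D]
Visit J; enqueue G → queue [C, O, D, G]
Visit C; enqueue S, E → queue [O, D, G, S, E]
Visit O; enqueue P, I → queue [D, G, S, E, P, I]
Visit D → queue [G, S, E, P, I]
Visit G → queue [S, E, P, I]
Visit S; enqueue L → queue [E, P, I, L]
Visit E; enqueue Q, M, F → queue [P, I, L, Q, M, F]
Visit P → queue [I, L, Q, M, F]
Visit I; enqueue N → queue [L, Q, M, F, N]
Visit L; enqueue R → queue [Q, M, F, N, R]
Visit Q → queue [M, F, N, R]
Visit M → queue [F, N, R]
Visit F → queue [N, R]
Visit N → queue [R]
Visit R; enqueue H → queue [H]
Visit H → queue []

K → T → J → C → O → D → G → S → E → P → I → L → Q → M → F → N → R → H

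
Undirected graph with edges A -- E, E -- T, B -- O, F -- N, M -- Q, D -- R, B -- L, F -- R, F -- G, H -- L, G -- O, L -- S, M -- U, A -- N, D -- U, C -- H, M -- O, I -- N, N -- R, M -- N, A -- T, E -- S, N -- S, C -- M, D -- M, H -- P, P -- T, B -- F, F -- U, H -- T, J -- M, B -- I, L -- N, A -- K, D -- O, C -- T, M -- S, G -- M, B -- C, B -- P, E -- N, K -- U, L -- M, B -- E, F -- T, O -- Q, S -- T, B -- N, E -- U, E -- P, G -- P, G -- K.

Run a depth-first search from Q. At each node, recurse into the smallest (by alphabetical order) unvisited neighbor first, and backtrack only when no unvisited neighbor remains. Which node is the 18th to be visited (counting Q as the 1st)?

D

Visit Q
Q → M
M → C
C → B
B → E
E → A
A → K
K → G
G → F
F → N
N → I
N → L
L → H
H → P
P → T
T → S
N → R
R → D
D → O
D → U
M → J

Visit order: Q, M, C, B, E, A, K, G, F, N, I, L, H, P, T, S, R, D, O, U, J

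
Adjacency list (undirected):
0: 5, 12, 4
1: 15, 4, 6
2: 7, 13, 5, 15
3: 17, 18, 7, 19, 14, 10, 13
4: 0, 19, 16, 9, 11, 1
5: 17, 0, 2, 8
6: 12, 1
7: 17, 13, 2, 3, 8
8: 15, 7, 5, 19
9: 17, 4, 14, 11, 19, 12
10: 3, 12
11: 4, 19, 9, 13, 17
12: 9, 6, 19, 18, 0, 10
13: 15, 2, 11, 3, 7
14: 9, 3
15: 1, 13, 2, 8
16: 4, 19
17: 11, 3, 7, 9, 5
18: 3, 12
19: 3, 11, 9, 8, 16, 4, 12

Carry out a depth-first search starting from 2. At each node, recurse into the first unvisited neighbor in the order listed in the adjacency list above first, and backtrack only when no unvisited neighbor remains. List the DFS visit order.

Visit 2
2 → 7
7 → 17
17 → 11
11 → 4
4 → 0
0 → 5
5 → 8
8 → 15
15 → 1
1 → 6
6 → 12
12 → 9
9 → 14
14 → 3
3 → 18
3 → 19
19 → 16
3 → 10
3 → 13

2 → 7 → 17 → 11 → 4 → 0 → 5 → 8 → 15 → 1 → 6 → 12 → 9 → 14 → 3 → 18 → 19 → 16 → 10 → 13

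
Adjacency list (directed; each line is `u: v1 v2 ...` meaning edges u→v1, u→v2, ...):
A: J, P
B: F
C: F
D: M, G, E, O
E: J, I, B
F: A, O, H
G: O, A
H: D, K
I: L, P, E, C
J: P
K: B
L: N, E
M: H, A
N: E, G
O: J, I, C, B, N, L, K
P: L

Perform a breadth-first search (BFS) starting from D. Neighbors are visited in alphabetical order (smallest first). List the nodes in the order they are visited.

D E G M O B I J A H C K L N F P

Visit D; enqueue E, G, M, O → queue [E, G, M, O]
Visit E; enqueue B, I, J → queue [G, M, O, B, I, J]
Visit G; enqueue A → queue [M, O, B, I, J, A]
Visit M; enqueue H → queue [O, B, I, J, A, H]
Visit O; enqueue C, K, L, N → queue [B, I, J, A, H, C, K, L, N]
Visit B; enqueue F → queue [I, J, A, H, C, K, L, N, F]
Visit I; enqueue P → queue [J, A, H, C, K, L, N, F, P]
Visit J → queue [A, H, C, K, L, N, F, P]
Visit A → queue [H, C, K, L, N, F, P]
Visit H → queue [C, K, L, N, F, P]
Visit C → queue [K, L, N, F, P]
Visit K → queue [L, N, F, P]
Visit L → queue [N, F, P]
Visit N → queue [F, P]
Visit F → queue [P]
Visit P → queue []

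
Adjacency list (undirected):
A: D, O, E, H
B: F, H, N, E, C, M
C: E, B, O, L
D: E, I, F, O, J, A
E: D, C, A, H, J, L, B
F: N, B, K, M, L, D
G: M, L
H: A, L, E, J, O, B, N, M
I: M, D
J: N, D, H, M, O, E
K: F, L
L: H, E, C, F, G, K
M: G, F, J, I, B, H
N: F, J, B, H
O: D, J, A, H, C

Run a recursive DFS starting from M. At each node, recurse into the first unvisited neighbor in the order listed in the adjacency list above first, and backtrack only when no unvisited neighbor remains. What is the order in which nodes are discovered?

Visit M
M → G
G → L
L → H
H → A
A → D
D → E
E → C
C → B
B → F
F → N
N → J
J → O
F → K
D → I

M → G → L → H → A → D → E → C → B → F → N → J → O → K → I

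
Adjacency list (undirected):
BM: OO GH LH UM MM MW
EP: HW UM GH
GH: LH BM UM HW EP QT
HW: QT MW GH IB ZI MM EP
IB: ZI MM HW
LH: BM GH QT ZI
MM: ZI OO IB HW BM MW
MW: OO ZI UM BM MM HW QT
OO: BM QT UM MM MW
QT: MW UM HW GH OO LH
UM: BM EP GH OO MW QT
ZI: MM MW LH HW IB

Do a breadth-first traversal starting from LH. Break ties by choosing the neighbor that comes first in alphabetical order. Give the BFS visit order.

LH → BM → GH → QT → ZI → MM → MW → OO → UM → EP → HW → IB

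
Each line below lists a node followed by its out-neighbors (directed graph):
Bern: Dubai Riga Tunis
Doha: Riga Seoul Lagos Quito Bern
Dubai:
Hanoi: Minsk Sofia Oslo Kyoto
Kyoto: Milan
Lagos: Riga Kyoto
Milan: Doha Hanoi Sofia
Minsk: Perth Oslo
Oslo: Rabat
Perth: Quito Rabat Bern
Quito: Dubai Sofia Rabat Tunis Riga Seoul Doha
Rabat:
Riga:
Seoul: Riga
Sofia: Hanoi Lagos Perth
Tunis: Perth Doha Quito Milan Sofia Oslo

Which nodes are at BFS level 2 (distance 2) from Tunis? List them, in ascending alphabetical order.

Level 0: Tunis
Level 1: Doha, Milan, Oslo, Perth, Quito, Sofia
Level 2: Bern, Dubai, Hanoi, Lagos, Rabat, Riga, Seoul
Level 3: Kyoto, Minsk

Bern, Dubai, Hanoi, Lagos, Rabat, Riga, Seoul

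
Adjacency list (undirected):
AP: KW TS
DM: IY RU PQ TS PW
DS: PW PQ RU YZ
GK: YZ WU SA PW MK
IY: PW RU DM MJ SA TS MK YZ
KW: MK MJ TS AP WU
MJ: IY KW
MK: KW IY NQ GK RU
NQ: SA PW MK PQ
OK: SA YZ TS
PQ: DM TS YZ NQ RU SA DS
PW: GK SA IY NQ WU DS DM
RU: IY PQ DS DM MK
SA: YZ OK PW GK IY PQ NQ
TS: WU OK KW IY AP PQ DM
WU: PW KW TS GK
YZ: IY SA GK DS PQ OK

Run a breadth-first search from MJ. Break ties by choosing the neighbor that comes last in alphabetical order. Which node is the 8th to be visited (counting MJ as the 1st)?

YZ

Visit MJ; enqueue KW, IY → queue [KW, IY]
Visit KW; enqueue WU, TS, MK, AP → queue [IY, WU, TS, MK, AP]
Visit IY; enqueue YZ, SA, RU, PW, DM → queue [WU, TS, MK, AP, YZ, SA, RU, PW, DM]
Visit WU; enqueue GK → queue [TS, MK, AP, YZ, SA, RU, PW, DM, GK]
Visit TS; enqueue PQ, OK → queue [MK, AP, YZ, SA, RU, PW, DM, GK, PQ, OK]
Visit MK; enqueue NQ → queue [AP, YZ, SA, RU, PW, DM, GK, PQ, OK, NQ]
Visit AP → queue [YZ, SA, RU, PW, DM, GK, PQ, OK, NQ]
Visit YZ; enqueue DS → queue [SA, RU, PW, DM, GK, PQ, OK, NQ, DS]
Visit SA → queue [RU, PW, DM, GK, PQ, OK, NQ, DS]
Visit RU → queue [PW, DM, GK, PQ, OK, NQ, DS]
Visit PW → queue [DM, GK, PQ, OK, NQ, DS]
Visit DM → queue [GK, PQ, OK, NQ, DS]
Visit GK → queue [PQ, OK, NQ, DS]
Visit PQ → queue [OK, NQ, DS]
Visit OK → queue [NQ, DS]
Visit NQ → queue [DS]
Visit DS → queue []

Visit order: MJ, KW, IY, WU, TS, MK, AP, YZ, SA, RU, PW, DM, GK, PQ, OK, NQ, DS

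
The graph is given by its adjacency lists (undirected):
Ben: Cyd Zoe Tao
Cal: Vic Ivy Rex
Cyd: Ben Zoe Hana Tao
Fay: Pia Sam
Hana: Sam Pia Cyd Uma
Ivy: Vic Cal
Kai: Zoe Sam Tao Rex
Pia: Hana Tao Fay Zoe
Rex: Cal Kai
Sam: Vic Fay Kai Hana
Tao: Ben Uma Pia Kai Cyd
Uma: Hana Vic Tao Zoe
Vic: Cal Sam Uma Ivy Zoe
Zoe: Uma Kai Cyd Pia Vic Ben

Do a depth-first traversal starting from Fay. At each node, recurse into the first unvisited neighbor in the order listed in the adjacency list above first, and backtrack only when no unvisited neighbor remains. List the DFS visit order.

Visit Fay
Fay → Pia
Pia → Hana
Hana → Sam
Sam → Vic
Vic → Cal
Cal → Ivy
Cal → Rex
Rex → Kai
Kai → Zoe
Zoe → Uma
Uma → Tao
Tao → Ben
Ben → Cyd

Fay, Pia, Hana, Sam, Vic, Cal, Ivy, Rex, Kai, Zoe, Uma, Tao, Ben, Cyd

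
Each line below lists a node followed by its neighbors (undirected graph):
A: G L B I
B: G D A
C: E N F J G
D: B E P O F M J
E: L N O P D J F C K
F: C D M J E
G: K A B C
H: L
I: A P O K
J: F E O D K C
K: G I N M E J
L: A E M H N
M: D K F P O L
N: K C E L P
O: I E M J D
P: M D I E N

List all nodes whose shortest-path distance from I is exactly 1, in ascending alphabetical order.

Level 0: I
Level 1: A, K, O, P
Level 2: B, D, E, G, J, L, M, N
Level 3: C, F, H

A, K, O, P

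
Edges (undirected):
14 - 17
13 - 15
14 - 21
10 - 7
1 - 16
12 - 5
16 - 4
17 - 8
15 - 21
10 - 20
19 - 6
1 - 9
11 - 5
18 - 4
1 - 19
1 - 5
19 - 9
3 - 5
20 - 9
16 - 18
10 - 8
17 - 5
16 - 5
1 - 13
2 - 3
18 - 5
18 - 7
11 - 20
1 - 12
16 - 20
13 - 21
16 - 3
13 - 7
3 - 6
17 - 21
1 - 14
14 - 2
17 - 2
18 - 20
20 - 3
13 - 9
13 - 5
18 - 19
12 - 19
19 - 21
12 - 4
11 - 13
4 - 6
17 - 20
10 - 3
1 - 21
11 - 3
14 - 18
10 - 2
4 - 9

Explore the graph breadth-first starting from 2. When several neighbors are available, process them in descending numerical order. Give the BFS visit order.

2, 17, 14, 10, 3, 21, 20, 8, 5, 18, 1, 7, 16, 11, 6, 19, 15, 13, 9, 12, 4

Visit 2; enqueue 17, 14, 10, 3 → queue [17, 14, 10, 3]
Visit 17; enqueue 21, 20, 8, 5 → queue [14, 10, 3, 21, 20, 8, 5]
Visit 14; enqueue 18, 1 → queue [10, 3, 21, 20, 8, 5, 18, 1]
Visit 10; enqueue 7 → queue [3, 21, 20, 8, 5, 18, 1, 7]
Visit 3; enqueue 16, 11, 6 → queue [21, 20, 8, 5, 18, 1, 7, 16, 11, 6]
Visit 21; enqueue 19, 15, 13 → queue [20, 8, 5, 18, 1, 7, 16, 11, 6, 19, 15, 13]
Visit 20; enqueue 9 → queue [8, 5, 18, 1, 7, 16, 11, 6, 19, 15, 13, 9]
Visit 8 → queue [5, 18, 1, 7, 16, 11, 6, 19, 15, 13, 9]
Visit 5; enqueue 12 → queue [18, 1, 7, 16, 11, 6, 19, 15, 13, 9, 12]
Visit 18; enqueue 4 → queue [1, 7, 16, 11, 6, 19, 15, 13, 9, 12, 4]
Visit 1 → queue [7, 16, 11, 6, 19, 15, 13, 9, 12, 4]
Visit 7 → queue [16, 11, 6, 19, 15, 13, 9, 12, 4]
Visit 16 → queue [11, 6, 19, 15, 13, 9, 12, 4]
Visit 11 → queue [6, 19, 15, 13, 9, 12, 4]
Visit 6 → queue [19, 15, 13, 9, 12, 4]
Visit 19 → queue [15, 13, 9, 12, 4]
Visit 15 → queue [13, 9, 12, 4]
Visit 13 → queue [9, 12, 4]
Visit 9 → queue [12, 4]
Visit 12 → queue [4]
Visit 4 → queue []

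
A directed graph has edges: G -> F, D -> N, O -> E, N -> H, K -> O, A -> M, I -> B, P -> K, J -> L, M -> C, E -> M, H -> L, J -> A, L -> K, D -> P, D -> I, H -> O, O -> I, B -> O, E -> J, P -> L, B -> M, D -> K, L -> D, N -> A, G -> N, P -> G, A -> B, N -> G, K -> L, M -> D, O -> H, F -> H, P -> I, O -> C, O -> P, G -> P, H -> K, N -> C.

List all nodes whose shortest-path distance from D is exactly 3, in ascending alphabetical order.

Level 0: D
Level 1: I, K, N, P
Level 2: A, B, C, G, H, L, O
Level 3: E, F, M
Level 4: J

E, F, M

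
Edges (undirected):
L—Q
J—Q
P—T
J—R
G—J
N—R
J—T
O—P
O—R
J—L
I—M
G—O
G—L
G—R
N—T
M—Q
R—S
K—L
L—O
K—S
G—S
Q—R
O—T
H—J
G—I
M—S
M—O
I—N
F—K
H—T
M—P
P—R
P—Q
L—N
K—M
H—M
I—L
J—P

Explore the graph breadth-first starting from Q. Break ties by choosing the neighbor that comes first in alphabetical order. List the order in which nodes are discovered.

Q → J → L → M → P → R → G → H → T → I → K → N → O → S → F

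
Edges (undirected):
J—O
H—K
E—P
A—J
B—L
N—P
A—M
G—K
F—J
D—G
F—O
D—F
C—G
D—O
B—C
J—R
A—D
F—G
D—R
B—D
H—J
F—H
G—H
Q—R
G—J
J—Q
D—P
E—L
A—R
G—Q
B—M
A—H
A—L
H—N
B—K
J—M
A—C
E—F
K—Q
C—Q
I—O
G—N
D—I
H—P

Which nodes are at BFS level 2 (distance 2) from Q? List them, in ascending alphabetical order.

A, B, D, F, H, M, N, O

Level 0: Q
Level 1: C, G, J, K, R
Level 2: A, B, D, F, H, M, N, O
Level 3: E, I, L, P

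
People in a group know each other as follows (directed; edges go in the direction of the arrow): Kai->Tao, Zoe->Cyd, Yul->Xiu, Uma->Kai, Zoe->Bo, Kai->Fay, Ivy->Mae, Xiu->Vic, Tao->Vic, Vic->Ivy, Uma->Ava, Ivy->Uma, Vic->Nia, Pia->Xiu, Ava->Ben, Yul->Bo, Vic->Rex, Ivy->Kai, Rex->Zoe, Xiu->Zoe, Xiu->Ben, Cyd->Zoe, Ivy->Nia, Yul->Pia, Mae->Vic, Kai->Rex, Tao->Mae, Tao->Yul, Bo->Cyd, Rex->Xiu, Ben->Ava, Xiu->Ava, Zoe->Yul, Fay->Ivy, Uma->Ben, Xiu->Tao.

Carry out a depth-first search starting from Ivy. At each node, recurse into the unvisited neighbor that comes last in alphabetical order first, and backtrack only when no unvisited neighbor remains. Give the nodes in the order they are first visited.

Visit Ivy
Ivy → Uma
Uma → Kai
Kai → Tao
Tao → Yul
Yul → Xiu
Xiu → Zoe
Zoe → Cyd
Zoe → Bo
Xiu → Vic
Vic → Rex
Vic → Nia
Xiu → Ben
Ben → Ava
Yul → Pia
Tao → Mae
Kai → Fay

Ivy -> Uma -> Kai -> Tao -> Yul -> Xiu -> Zoe -> Cyd -> Bo -> Vic -> Rex -> Nia -> Ben -> Ava -> Pia -> Mae -> Fay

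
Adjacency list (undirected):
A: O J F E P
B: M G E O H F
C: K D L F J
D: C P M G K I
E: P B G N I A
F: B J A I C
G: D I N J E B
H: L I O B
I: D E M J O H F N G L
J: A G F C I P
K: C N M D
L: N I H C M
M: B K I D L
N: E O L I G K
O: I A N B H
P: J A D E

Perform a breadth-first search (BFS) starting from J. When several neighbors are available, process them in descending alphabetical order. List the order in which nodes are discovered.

Visit J; enqueue P, I, G, F, C, A → queue [P, I, G, F, C, A]
Visit P; enqueue E, D → queue [I, G, F, C, A, E, D]
Visit I; enqueue O, N, M, L, H → queue [G, F, C, A, E, D, O, N, M, L, H]
Visit G; enqueue B → queue [F, C, A, E, D, O, N, M, L, H, B]
Visit F → queue [C, A, E, D, O, N, M, L, H, B]
Visit C; enqueue K → queue [A, E, D, O, N, M, L, H, B, K]
Visit A → queue [E, D, O, N, M, L, H, B, K]
Visit E → queue [D, O, N, M, L, H, B, K]
Visit D → queue [O, N, M, L, H, B, K]
Visit O → queue [N, M, L, H, B, K]
Visit N → queue [M, L, H, B, K]
Visit M → queue [L, H, B, K]
Visit L → queue [H, B, K]
Visit H → queue [B, K]
Visit B → queue [K]
Visit K → queue []

J, P, I, G, F, C, A, E, D, O, N, M, L, H, B, K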